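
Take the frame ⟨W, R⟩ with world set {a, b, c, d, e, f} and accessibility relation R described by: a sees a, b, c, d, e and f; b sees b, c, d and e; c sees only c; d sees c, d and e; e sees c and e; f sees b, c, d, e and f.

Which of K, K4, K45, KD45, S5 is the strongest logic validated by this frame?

K4

Transitive (axiom 4): yes — every two-step R-path is closed by a direct edge.
Euclidean (axiom 5): no — a R b and a R f, but not b R f.
Serial (axiom D): yes — every world has a successor (e.g. a R a).
Reflexive (axiom T): yes — every world is R-related to itself.
So F validates K, K4; K45 would additionally require R to be Euclidean. The strongest is K4.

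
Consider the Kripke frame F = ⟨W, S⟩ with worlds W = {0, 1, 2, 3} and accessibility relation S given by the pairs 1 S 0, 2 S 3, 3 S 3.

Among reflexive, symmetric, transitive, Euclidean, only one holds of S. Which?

transitive

Reflexive: no — 0 is not related to itself.
Symmetric: no — 1 S 0 but not 0 S 1.
Transitive: yes — every two-step S-path is closed by a direct edge.
Euclidean: no — 1 S 0 and 1 S 0, but not 0 S 0.
Only transitive holds.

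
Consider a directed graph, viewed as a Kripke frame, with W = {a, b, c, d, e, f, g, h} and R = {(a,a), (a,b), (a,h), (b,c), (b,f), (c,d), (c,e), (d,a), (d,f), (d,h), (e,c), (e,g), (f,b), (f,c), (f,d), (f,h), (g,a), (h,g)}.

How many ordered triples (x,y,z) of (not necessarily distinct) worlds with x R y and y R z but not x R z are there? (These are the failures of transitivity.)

Enumerating: (a,b,c), (a,b,f), (a,h,g), (b,c,d), (b,c,e), (b,f,b), (b,f,d), (b,f,h), (c,d,a), (c,d,f), (c,d,h), (c,e,c), … and 17 more.
Total: 29.

29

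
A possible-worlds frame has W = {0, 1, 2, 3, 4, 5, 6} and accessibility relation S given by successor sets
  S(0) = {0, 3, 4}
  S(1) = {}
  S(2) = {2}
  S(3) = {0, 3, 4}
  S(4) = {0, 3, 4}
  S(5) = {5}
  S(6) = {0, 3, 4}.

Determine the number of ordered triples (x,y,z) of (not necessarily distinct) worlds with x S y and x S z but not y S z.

S is Euclidean; there are no such tuples.

0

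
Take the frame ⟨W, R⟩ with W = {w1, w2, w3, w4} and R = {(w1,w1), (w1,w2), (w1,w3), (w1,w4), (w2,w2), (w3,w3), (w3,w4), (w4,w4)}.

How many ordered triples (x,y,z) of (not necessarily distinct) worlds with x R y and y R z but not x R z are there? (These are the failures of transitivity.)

R is transitive; there are no such tuples.

0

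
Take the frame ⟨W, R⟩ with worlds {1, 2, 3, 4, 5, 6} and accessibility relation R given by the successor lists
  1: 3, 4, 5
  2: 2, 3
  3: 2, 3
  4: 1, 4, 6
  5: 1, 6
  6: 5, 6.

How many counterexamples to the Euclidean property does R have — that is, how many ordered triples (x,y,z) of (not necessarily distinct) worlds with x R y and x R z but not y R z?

Enumerating: (1,3,4), (1,3,5), (1,4,3), (1,4,5), (1,5,3), (1,5,4), (1,5,5), (4,1,1), (4,1,6), (4,6,1), (4,6,4), (5,1,1), (5,1,6), (5,6,1), (6,5,5).

15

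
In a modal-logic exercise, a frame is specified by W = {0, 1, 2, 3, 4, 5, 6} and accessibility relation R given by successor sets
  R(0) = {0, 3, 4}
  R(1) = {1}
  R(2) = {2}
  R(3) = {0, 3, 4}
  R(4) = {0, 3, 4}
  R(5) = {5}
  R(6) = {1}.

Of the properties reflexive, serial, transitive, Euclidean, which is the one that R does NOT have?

reflexive

Reflexive: no — 6 is not related to itself.
Serial: yes — every world has a successor (e.g. 0 R 0).
Transitive: yes — every two-step R-path is closed by a direct edge.
Euclidean: yes — any two successors of a common world are R-related.
Only reflexive fails.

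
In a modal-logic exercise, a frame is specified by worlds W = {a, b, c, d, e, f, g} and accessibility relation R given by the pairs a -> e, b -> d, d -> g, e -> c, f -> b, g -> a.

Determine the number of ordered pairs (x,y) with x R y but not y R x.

6

Enumerating: (a,e), (b,d), (d,g), (e,c), (f,b), (g,a).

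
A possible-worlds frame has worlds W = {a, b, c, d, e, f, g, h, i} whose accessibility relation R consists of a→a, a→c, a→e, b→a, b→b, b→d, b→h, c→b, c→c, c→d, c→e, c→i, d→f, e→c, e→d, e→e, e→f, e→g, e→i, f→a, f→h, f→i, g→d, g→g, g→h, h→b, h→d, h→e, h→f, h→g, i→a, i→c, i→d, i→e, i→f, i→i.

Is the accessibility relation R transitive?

Transitive: no — a R c and c R b, but not a R b.

No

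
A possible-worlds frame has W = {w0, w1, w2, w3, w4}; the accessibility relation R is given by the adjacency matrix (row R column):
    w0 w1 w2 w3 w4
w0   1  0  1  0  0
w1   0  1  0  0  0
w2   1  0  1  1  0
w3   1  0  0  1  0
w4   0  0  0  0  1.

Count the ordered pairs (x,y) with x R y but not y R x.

Enumerating: (w2,w3), (w3,w0).

2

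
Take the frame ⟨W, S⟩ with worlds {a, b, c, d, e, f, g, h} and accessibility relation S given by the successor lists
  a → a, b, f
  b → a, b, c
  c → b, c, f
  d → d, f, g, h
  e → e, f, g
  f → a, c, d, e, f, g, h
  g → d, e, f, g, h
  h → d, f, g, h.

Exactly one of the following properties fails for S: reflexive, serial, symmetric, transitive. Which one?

transitive

Reflexive: yes — every world is S-related to itself.
Serial: yes — every world has a successor (e.g. a S a).
Symmetric: yes — every pair in S has its reverse in S.
Transitive: no — a S b and b S c, but not a S c.
Only transitive fails.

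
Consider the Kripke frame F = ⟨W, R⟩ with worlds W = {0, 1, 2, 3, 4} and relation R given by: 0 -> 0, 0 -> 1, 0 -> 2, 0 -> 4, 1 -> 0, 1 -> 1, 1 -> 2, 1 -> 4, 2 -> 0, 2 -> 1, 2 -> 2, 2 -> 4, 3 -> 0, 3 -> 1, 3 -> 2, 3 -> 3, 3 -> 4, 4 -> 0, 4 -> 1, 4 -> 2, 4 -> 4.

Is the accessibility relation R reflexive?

Yes

Reflexive: yes — every world is R-related to itself.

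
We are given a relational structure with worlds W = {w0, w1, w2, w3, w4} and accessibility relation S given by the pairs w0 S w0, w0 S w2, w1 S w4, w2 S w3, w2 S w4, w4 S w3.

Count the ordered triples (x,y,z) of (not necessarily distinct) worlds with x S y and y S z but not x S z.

Enumerating: (w0,w2,w3), (w0,w2,w4), (w1,w4,w3).

3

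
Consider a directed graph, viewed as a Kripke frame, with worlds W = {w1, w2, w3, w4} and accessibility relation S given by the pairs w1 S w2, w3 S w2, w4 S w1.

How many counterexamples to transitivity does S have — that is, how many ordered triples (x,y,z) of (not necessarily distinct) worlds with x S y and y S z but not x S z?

Enumerating: (w4,w1,w2).

1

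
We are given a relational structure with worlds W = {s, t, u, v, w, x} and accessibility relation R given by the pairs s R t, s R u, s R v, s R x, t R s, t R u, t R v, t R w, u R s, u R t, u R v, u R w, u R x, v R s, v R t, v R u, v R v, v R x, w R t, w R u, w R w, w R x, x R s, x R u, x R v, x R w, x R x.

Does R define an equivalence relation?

Reflexive: no — s is not related to itself.
Symmetric: yes — every pair in R has its reverse in R.
Transitive: no — s R t and t R w, but not s R w.
So R is not an equivalence relation.

No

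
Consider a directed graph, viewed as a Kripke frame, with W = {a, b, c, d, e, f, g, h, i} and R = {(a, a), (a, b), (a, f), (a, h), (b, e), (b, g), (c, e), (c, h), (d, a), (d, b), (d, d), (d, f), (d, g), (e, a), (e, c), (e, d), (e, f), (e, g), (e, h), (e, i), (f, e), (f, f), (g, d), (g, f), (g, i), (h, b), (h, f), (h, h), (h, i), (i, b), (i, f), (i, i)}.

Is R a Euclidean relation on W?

Euclidean: no — a R b and a R f, but not b R f.

No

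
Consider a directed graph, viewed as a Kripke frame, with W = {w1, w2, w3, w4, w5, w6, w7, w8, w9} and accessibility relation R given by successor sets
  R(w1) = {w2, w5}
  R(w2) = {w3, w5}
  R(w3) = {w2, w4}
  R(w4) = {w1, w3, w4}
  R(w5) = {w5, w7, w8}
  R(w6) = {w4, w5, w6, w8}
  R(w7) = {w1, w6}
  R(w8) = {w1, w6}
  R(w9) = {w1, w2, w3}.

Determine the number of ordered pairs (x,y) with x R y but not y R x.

Enumerating: (w1,w2), (w1,w5), (w2,w5), (w4,w1), (w5,w7), (w5,w8), (w6,w4), (w6,w5), (w7,w1), (w7,w6), (w8,w1), (w9,w1), (w9,w2), (w9,w3).

14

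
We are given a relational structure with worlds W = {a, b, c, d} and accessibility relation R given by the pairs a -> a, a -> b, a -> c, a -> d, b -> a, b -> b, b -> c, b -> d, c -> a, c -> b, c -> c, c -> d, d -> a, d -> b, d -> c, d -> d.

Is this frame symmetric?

Symmetric: yes — every pair in R has its reverse in R.

Yes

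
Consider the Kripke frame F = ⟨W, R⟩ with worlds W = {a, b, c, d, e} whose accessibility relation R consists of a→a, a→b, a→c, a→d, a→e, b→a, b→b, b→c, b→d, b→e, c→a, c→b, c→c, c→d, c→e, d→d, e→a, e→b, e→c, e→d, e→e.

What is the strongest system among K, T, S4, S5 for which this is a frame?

Reflexive (axiom T): yes — every world is R-related to itself.
Transitive (axiom 4): yes — every two-step R-path is closed by a direct edge.
Euclidean (axiom 5): no — a R d and a R b, but not d R b.
So F validates K, T, S4; S5 would additionally require R to be Euclidean. The strongest is S4.

S4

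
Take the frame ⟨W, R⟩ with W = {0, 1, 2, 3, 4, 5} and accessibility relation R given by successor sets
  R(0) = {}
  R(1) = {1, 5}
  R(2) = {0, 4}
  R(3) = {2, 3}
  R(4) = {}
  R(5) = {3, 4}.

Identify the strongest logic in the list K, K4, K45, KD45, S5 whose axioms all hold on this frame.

Transitive (axiom 4): no — 1 R 5 and 5 R 3, but not 1 R 3.
Euclidean (axiom 5): no — 2 R 0 and 2 R 4, but not 0 R 4.
Serial (axiom D): no — 0 has no R-successor.
Reflexive (axiom T): no — 0 is not related to itself.
So F validates K; K4 would additionally require R to be transitive. The strongest is K.

K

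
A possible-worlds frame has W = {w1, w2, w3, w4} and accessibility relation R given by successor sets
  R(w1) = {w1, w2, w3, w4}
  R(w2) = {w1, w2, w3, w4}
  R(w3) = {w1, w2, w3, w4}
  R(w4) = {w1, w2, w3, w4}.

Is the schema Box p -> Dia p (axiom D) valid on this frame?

Axiom D corresponds to the accessibility relation being serial.
Serial: yes — every world has a successor (e.g. w1 R w1).

Yes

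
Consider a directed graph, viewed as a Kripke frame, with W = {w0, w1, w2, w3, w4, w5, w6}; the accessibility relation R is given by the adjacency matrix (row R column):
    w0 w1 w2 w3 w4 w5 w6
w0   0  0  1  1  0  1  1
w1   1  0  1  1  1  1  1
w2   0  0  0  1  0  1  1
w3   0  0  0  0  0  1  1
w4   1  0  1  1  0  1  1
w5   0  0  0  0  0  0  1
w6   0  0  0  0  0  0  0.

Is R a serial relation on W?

No

Serial: no — w6 has no R-successor.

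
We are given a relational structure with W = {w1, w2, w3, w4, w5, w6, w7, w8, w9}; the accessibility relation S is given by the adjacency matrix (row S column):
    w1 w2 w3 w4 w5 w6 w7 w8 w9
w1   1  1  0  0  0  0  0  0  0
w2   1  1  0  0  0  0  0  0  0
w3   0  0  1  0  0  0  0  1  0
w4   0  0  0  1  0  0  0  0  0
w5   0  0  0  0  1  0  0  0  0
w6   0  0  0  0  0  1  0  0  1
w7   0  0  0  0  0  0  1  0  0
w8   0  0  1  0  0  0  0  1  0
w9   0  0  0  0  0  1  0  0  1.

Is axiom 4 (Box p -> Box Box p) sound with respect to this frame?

By correspondence theory, 4 is valid on a frame iff S is transitive.
Transitive: yes — every two-step S-path is closed by a direct edge.

Yes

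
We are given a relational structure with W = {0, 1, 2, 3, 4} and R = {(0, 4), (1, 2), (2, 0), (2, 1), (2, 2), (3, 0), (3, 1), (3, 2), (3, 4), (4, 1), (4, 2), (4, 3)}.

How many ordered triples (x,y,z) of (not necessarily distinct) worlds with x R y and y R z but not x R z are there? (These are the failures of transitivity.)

Enumerating: (0,4,1), (0,4,2), (0,4,3), (1,2,0), (1,2,1), (2,0,4), (3,4,3), (4,2,0), (4,3,0), (4,3,4).

10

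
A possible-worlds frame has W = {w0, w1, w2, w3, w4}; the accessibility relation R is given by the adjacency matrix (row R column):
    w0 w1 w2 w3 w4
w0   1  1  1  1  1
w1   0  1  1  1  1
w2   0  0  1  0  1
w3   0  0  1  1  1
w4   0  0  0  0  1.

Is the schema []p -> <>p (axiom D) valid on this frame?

Yes

By correspondence theory, D is valid on a frame iff R is serial.
Serial: yes — every world has a successor (e.g. w0 R w0).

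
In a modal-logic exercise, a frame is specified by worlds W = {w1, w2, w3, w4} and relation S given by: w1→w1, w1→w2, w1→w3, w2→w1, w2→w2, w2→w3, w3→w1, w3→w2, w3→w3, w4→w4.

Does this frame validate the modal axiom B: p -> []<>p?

Yes

By correspondence theory, B is valid on a frame iff S is symmetric.
Symmetric: yes — every pair in S has its reverse in S.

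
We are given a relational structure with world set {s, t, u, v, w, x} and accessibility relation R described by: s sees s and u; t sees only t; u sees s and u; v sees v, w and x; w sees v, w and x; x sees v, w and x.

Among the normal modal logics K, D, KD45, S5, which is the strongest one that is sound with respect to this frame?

Serial (axiom D): yes — every world has a successor (e.g. s R s).
Euclidean (axiom 5): yes — any two successors of a common world are R-related.
Transitive (axiom 4): yes — every two-step R-path is closed by a direct edge.
Reflexive (axiom T): yes — every world is R-related to itself.
So F validates K, D, KD45, S5. The strongest is S5.

S5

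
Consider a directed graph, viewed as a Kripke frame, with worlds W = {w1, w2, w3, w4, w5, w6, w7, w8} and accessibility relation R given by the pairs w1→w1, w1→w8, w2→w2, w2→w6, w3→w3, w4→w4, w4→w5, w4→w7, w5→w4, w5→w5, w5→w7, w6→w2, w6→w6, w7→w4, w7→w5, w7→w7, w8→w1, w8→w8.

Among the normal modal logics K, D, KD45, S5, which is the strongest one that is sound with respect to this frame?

S5

Serial (axiom D): yes — every world has a successor (e.g. w1 R w1).
Euclidean (axiom 5): yes — any two successors of a common world are R-related.
Transitive (axiom 4): yes — every two-step R-path is closed by a direct edge.
Reflexive (axiom T): yes — every world is R-related to itself.
So F validates K, D, KD45, S5. The strongest is S5.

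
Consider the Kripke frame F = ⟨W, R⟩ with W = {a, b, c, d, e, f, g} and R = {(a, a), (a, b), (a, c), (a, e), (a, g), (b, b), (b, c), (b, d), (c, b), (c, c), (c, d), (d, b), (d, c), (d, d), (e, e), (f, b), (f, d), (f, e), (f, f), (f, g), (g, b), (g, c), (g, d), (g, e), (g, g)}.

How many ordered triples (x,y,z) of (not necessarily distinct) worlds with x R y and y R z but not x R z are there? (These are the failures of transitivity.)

6

Enumerating: (a,b,d), (a,c,d), (a,g,d), (f,b,c), (f,d,c), (f,g,c).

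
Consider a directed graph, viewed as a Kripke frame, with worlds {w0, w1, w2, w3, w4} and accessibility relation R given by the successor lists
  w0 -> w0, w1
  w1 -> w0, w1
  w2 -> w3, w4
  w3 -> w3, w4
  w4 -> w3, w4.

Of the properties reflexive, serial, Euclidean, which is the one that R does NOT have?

Reflexive: no — w2 is not related to itself.
Serial: yes — every world has a successor (e.g. w0 R w0).
Euclidean: yes — any two successors of a common world are R-related.
Only reflexive fails.

reflexive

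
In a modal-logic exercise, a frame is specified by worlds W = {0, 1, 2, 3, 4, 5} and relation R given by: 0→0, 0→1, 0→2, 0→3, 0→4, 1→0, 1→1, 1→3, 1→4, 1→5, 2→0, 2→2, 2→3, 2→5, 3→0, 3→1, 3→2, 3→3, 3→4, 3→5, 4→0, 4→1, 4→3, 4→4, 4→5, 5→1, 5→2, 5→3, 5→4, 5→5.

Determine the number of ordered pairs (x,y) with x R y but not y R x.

0

R is symmetric; there are no such tuples.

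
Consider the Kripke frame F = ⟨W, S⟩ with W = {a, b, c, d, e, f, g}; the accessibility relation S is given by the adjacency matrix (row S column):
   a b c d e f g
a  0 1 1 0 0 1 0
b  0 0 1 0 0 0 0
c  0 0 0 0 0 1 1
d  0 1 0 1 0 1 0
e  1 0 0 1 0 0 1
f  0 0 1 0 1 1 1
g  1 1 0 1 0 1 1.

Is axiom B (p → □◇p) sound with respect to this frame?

No

The schema B characterises exactly the symmetric frames.
Symmetric: no — a S b but not b S a.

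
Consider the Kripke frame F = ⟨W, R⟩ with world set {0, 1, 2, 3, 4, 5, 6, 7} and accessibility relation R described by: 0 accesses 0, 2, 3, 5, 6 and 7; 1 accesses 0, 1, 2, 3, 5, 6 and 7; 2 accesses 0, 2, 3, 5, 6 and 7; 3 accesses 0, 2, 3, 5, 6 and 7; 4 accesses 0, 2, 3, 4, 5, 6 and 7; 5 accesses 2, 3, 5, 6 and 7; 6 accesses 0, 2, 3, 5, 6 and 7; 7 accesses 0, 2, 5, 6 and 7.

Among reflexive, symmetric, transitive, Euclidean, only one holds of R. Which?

Reflexive: yes — every world is R-related to itself.
Symmetric: no — 0 R 5 but not 5 R 0.
Transitive: no — 5 R 2 and 2 R 0, but not 5 R 0.
Euclidean: no — 0 R 7 and 0 R 3, but not 7 R 3.
Only reflexive holds.

reflexive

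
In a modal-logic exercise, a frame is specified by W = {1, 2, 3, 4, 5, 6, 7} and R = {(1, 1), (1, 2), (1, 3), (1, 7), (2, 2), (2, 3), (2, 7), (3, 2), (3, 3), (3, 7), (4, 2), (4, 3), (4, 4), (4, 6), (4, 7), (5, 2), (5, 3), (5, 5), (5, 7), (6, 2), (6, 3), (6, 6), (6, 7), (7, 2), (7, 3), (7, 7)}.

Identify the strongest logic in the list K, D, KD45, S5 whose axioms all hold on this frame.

D

Serial (axiom D): yes — every world has a successor (e.g. 1 R 1).
Euclidean (axiom 5): no — 4 R 2 and 4 R 6, but not 2 R 6.
Transitive (axiom 4): yes — every two-step R-path is closed by a direct edge.
Reflexive (axiom T): yes — every world is R-related to itself.
So F validates K, D; KD45 would additionally require R to be Euclidean. The strongest is D.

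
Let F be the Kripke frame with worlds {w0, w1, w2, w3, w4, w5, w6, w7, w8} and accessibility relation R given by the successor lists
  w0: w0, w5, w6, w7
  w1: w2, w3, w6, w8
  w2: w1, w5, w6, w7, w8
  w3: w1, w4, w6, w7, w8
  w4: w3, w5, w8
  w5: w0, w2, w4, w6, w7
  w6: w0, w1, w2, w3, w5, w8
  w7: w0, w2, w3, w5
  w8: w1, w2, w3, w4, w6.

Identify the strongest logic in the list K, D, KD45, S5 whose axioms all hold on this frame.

D

Serial (axiom D): yes — every world has a successor (e.g. w0 R w0).
Euclidean (axiom 5): no — w0 R w6 and w0 R w7, but not w6 R w7.
Transitive (axiom 4): no — w0 R w5 and w5 R w2, but not w0 R w2.
Reflexive (axiom T): no — w1 is not related to itself.
So F validates K, D; KD45 would additionally require R to be Euclidean and transitive. The strongest is D.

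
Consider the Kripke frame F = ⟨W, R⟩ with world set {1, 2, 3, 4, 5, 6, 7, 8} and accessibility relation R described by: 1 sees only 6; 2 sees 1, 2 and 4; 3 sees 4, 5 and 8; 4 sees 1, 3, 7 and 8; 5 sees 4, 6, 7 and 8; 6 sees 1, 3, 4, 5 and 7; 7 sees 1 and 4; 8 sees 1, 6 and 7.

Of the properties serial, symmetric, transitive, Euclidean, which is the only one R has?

serial

Serial: yes — every world has a successor (e.g. 1 R 6).
Symmetric: no — 2 R 1 but not 1 R 2.
Transitive: no — 1 R 6 and 6 R 3, but not 1 R 3.
Euclidean: no — 2 R 1 and 2 R 4, but not 1 R 4.
Only serial holds.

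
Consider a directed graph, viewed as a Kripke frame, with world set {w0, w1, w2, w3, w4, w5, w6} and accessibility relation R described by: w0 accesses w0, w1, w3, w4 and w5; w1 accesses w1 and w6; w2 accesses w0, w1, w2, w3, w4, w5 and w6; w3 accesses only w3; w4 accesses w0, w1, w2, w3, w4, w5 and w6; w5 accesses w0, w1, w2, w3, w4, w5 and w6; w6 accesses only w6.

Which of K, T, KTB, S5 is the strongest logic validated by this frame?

Reflexive (axiom T): yes — every world is R-related to itself.
Symmetric (axiom B): no — w0 R w1 but not w1 R w0.
Euclidean (axiom 5): no — w0 R w1 and w0 R w3, but not w1 R w3.
So F validates K, T; KTB would additionally require R to be symmetric. The strongest is T.

T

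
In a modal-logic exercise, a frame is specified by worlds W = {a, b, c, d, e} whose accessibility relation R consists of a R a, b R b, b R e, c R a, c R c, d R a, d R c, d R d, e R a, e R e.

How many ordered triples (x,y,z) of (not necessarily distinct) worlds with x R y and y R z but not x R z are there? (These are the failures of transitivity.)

1

Enumerating: (b,e,a).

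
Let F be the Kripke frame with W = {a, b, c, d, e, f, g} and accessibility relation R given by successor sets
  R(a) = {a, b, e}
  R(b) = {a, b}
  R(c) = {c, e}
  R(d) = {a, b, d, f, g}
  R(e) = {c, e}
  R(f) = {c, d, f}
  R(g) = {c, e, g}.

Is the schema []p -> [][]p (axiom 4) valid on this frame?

No

The schema 4 characterises exactly the transitive frames.
Transitive: no — a R e and e R c, but not a R c.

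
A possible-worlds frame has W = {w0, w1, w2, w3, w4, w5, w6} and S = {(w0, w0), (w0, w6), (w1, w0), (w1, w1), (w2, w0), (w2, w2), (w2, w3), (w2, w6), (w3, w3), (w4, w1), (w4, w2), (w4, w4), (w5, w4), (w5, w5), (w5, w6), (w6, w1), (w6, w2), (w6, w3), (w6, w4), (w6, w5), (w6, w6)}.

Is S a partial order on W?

No

Reflexive: yes — every world is S-related to itself.
Transitive: no — w0 S w6 and w6 S w1, but not w0 S w1.
Antisymmetric: no — w2 S w6 and w6 S w2 with w2 ≠ w6.
So S is not a partial order.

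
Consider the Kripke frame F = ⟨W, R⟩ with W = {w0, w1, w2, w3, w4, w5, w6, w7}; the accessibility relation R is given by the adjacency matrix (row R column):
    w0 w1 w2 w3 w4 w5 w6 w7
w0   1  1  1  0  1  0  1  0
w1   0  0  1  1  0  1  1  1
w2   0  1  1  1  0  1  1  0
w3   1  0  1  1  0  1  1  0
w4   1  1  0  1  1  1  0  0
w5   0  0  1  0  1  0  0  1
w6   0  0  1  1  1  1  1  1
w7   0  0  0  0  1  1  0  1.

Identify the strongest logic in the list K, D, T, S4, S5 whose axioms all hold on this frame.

Serial (axiom D): yes — every world has a successor (e.g. w0 R w0).
Reflexive (axiom T): no — w1 is not related to itself.
Transitive (axiom 4): no — w0 R w1 and w1 R w3, but not w0 R w3.
Euclidean (axiom 5): no — w0 R w1 and w0 R w4, but not w1 R w4.
So F validates K, D; T would additionally require R to be reflexive. The strongest is D.

D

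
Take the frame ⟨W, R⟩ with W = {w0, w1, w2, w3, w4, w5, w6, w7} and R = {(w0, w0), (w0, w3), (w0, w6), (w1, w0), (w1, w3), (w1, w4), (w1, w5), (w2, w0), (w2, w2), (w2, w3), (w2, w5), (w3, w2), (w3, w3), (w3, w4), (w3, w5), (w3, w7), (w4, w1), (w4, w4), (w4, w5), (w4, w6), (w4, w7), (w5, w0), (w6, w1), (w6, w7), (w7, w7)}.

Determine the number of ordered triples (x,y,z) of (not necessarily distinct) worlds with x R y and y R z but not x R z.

Enumerating: (w0,w3,w2), (w0,w3,w4), (w0,w3,w5), (w0,w3,w7), (w0,w6,w1), (w0,w6,w7), (w1,w0,w6), (w1,w3,w2), (w1,w3,w7), (w1,w4,w1), (w1,w4,w6), (w1,w4,w7), … and 16 more.
Total: 28.

28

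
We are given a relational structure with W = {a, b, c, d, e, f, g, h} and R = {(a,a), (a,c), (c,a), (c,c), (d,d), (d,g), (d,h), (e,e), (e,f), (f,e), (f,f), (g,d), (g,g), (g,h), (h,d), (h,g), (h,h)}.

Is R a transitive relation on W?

Transitive: yes — every two-step R-path is closed by a direct edge.

Yes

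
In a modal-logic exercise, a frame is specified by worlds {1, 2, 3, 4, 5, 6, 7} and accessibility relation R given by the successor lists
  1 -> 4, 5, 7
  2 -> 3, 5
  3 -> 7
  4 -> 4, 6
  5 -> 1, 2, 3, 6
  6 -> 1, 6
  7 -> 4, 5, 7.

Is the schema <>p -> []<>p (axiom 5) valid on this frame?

Axiom 5 corresponds to the accessibility relation being Euclidean.
Euclidean: no — 1 R 4 and 1 R 5, but not 4 R 5.

No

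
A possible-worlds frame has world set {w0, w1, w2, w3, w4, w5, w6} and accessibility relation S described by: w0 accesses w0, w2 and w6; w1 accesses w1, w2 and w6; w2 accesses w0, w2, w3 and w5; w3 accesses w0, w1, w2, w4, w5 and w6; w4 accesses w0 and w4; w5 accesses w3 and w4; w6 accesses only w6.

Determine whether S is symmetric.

No

Symmetric: no — w0 S w6 but not w6 S w0.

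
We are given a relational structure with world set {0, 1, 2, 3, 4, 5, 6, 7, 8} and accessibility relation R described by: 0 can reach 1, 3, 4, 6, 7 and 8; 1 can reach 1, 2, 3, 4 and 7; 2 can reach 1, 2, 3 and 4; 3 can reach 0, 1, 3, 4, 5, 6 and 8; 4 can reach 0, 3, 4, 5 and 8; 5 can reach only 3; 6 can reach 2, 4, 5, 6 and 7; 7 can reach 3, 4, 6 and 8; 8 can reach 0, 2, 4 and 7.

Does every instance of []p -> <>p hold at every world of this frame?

Axiom D corresponds to the accessibility relation being serial.
Serial: yes — every world has a successor (e.g. 0 R 1).

Yes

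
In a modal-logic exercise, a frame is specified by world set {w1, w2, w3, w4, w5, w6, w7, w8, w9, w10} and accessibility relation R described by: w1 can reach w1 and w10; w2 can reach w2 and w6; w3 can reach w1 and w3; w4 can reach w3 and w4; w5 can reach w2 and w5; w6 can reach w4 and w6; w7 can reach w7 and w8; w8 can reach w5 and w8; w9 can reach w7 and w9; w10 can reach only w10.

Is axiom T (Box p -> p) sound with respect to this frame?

Yes

The schema T characterises exactly the reflexive frames.
Reflexive: yes — every world is R-related to itself.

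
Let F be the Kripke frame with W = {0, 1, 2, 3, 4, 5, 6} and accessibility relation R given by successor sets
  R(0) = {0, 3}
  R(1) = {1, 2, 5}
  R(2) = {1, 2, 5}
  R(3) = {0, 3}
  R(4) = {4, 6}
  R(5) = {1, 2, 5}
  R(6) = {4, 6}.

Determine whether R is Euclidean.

Yes

Euclidean: yes — any two successors of a common world are R-related.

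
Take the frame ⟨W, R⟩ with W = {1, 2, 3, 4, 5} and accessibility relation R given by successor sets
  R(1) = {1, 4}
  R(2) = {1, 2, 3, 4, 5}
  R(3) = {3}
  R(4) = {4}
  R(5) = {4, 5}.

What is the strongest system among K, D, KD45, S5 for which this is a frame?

D

Serial (axiom D): yes — every world has a successor (e.g. 1 R 1).
Euclidean (axiom 5): no — 2 R 1 and 2 R 3, but not 1 R 3.
Transitive (axiom 4): yes — every two-step R-path is closed by a direct edge.
Reflexive (axiom T): yes — every world is R-related to itself.
So F validates K, D; KD45 would additionally require R to be Euclidean. The strongest is D.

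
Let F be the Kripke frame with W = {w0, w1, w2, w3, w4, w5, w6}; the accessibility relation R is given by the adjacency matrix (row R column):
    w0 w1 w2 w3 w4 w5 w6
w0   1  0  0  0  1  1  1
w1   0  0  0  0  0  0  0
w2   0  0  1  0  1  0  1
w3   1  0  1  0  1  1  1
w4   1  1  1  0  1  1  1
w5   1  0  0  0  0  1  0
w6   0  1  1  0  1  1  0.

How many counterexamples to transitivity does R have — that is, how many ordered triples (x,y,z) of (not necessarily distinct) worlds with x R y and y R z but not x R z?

Enumerating: (w0,w4,w1), (w0,w4,w2), (w0,w6,w1), (w0,w6,w2), (w2,w4,w0), (w2,w4,w1), (w2,w4,w5), (w2,w6,w1), (w2,w6,w5), (w3,w4,w1), (w3,w6,w1), (w5,w0,w4), (w5,w0,w6), (w6,w2,w6), (w6,w4,w0), (w6,w4,w6), (w6,w5,w0).

17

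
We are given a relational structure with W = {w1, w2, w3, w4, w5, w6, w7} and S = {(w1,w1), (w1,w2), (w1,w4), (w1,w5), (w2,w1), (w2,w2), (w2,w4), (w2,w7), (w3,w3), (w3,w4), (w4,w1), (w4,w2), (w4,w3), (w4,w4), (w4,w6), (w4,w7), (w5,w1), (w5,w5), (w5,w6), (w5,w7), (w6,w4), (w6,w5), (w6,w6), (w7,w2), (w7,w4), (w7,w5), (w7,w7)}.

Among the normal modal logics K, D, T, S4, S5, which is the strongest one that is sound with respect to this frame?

T

Serial (axiom D): yes — every world has a successor (e.g. w1 S w1).
Reflexive (axiom T): yes — every world is S-related to itself.
Transitive (axiom 4): no — w1 S w2 and w2 S w7, but not w1 S w7.
Euclidean (axiom 5): no — w1 S w2 and w1 S w5, but not w2 S w5.
So F validates K, D, T; S4 would additionally require S to be transitive. The strongest is T.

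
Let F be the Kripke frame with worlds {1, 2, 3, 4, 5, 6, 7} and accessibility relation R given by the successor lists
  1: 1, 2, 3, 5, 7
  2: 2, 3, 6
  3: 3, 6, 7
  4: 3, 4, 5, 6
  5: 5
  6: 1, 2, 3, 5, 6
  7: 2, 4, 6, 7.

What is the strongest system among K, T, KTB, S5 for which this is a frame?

Reflexive (axiom T): yes — every world is R-related to itself.
Symmetric (axiom B): no — 1 R 2 but not 2 R 1.
Euclidean (axiom 5): no — 1 R 2 and 1 R 5, but not 2 R 5.
So F validates K, T; KTB would additionally require R to be symmetric. The strongest is T.

T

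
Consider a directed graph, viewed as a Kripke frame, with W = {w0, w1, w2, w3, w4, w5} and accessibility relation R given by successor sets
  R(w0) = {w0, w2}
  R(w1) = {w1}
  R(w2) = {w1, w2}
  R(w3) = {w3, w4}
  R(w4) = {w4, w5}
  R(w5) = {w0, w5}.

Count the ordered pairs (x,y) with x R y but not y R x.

Enumerating: (w0,w2), (w2,w1), (w3,w4), (w4,w5), (w5,w0).

5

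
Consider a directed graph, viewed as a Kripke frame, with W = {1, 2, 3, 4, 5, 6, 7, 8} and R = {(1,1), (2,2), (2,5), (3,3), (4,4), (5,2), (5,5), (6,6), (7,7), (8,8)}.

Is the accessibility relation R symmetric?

Symmetric: yes — every pair in R has its reverse in R.

Yes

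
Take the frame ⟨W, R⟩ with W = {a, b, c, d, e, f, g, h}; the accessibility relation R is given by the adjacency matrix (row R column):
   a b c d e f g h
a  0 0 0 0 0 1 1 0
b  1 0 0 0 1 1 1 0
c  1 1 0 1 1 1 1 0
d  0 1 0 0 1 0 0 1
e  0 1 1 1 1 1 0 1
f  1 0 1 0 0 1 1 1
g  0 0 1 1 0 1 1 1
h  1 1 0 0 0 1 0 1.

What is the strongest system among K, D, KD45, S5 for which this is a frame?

D

Serial (axiom D): yes — every world has a successor (e.g. a R f).
Euclidean (axiom 5): no — b R a and b R e, but not a R e.
Transitive (axiom 4): no — a R f and f R c, but not a R c.
Reflexive (axiom T): no — a is not related to itself.
So F validates K, D; KD45 would additionally require R to be Euclidean and transitive. The strongest is D.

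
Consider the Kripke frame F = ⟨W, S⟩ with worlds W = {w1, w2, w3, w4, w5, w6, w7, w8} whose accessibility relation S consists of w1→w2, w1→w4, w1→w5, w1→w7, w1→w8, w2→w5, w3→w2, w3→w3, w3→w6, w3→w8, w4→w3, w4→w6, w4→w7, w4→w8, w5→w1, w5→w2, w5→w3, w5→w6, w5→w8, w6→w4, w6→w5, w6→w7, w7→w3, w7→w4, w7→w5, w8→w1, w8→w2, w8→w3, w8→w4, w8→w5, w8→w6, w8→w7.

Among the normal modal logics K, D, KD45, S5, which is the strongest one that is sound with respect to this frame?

D

Serial (axiom D): yes — every world has a successor (e.g. w1 S w2).
Euclidean (axiom 5): no — w1 S w2 and w1 S w4, but not w2 S w4.
Transitive (axiom 4): no — w1 S w4 and w4 S w3, but not w1 S w3.
Reflexive (axiom T): no — w1 is not related to itself.
So F validates K, D; KD45 would additionally require S to be Euclidean and transitive. The strongest is D.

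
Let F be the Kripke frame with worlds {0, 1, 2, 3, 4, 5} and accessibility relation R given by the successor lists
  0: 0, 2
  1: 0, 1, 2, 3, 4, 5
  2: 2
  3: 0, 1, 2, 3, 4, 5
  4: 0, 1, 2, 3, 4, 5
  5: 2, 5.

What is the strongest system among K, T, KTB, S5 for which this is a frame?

Reflexive (axiom T): yes — every world is R-related to itself.
Symmetric (axiom B): no — 0 R 2 but not 2 R 0.
Euclidean (axiom 5): no — 1 R 0 and 1 R 3, but not 0 R 3.
So F validates K, T; KTB would additionally require R to be symmetric. The strongest is T.

T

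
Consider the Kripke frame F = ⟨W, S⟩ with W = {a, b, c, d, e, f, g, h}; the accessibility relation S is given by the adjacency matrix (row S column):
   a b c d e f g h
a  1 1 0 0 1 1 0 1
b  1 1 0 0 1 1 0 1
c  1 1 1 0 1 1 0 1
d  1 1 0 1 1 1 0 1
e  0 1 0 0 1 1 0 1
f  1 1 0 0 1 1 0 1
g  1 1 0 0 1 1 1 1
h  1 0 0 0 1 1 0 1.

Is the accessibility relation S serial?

Yes

Serial: yes — every world has a successor (e.g. a S a).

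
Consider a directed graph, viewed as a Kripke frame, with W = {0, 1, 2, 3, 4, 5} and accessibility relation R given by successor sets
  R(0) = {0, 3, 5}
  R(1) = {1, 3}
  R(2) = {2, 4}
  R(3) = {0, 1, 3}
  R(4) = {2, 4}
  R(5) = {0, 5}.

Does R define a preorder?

No

Reflexive: yes — every world is R-related to itself.
Transitive: no — 0 R 3 and 3 R 1, but not 0 R 1.
So R is not a preorder.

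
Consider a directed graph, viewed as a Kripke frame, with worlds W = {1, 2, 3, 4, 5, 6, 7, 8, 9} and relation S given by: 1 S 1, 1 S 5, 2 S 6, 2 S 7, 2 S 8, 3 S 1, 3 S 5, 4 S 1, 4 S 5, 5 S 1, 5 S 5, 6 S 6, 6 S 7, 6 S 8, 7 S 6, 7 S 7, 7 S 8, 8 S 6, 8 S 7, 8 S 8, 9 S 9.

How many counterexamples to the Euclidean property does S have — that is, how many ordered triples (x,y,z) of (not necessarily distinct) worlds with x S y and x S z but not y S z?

0

S is Euclidean; there are no such tuples.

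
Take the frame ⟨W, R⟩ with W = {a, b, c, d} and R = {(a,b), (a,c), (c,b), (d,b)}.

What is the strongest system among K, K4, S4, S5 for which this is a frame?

K4

Transitive (axiom 4): yes — every two-step R-path is closed by a direct edge.
Reflexive (axiom T): no — a is not related to itself.
Euclidean (axiom 5): no — a R b and a R c, but not b R c.
So F validates K, K4; S4 would additionally require R to be reflexive. The strongest is K4.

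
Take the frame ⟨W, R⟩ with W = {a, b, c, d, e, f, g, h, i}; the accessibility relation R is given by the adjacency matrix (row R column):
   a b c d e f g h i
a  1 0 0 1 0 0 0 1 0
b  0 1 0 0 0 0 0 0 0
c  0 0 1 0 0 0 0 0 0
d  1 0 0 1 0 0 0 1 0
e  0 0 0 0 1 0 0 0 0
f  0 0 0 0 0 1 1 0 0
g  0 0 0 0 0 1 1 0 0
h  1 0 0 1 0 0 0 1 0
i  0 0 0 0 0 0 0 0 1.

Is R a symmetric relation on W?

Symmetric: yes — every pair in R has its reverse in R.

Yes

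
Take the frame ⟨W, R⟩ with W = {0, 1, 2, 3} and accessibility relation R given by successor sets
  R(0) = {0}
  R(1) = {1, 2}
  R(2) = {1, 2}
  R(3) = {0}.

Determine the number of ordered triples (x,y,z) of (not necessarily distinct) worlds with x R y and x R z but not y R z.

R is Euclidean; there are no such tuples.

0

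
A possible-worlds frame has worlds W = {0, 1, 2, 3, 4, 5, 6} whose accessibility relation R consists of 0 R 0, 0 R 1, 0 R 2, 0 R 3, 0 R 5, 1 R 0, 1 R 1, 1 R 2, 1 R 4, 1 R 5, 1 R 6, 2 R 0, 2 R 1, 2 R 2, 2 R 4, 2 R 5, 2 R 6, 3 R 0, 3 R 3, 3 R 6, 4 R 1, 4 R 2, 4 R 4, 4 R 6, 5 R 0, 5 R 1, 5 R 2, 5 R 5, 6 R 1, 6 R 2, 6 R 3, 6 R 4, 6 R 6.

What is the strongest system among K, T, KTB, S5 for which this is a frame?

KTB

Reflexive (axiom T): yes — every world is R-related to itself.
Symmetric (axiom B): yes — every pair in R has its reverse in R.
Euclidean (axiom 5): no — 0 R 1 and 0 R 3, but not 1 R 3.
So F validates K, T, KTB; S5 would additionally require R to be Euclidean. The strongest is KTB.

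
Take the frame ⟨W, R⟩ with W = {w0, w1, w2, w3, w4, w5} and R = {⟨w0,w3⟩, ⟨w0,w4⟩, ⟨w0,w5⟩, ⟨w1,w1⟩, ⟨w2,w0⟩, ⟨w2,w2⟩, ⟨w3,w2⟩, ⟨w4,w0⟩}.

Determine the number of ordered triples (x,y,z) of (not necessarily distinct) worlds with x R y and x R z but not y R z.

12

Enumerating: (w0,w3,w3), (w0,w3,w4), (w0,w3,w5), (w0,w4,w3), (w0,w4,w4), (w0,w4,w5), (w0,w5,w3), (w0,w5,w4), (w0,w5,w5), (w2,w0,w0), (w2,w0,w2), (w4,w0,w0).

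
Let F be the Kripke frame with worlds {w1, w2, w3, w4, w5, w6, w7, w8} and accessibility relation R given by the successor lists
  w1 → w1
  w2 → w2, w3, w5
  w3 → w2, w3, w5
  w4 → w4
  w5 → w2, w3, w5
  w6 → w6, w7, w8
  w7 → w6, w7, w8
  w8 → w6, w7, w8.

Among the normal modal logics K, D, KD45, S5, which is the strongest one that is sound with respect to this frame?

Serial (axiom D): yes — every world has a successor (e.g. w1 R w1).
Euclidean (axiom 5): yes — any two successors of a common world are R-related.
Transitive (axiom 4): yes — every two-step R-path is closed by a direct edge.
Reflexive (axiom T): yes — every world is R-related to itself.
So F validates K, D, KD45, S5. The strongest is S5.

S5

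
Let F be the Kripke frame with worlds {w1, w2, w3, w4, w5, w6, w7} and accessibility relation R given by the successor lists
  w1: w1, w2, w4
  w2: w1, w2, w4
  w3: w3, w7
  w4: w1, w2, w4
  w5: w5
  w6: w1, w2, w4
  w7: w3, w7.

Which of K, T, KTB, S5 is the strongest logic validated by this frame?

K

Reflexive (axiom T): no — w6 is not related to itself.
Symmetric (axiom B): no — w6 R w1 but not w1 R w6.
Euclidean (axiom 5): yes — any two successors of a common world are R-related.
So F validates K; T would additionally require R to be reflexive. The strongest is K.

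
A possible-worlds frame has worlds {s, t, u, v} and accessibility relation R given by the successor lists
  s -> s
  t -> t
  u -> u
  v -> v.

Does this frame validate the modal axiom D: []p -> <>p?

The schema D characterises exactly the serial frames.
Serial: yes — every world has a successor (e.g. s R s).

Yes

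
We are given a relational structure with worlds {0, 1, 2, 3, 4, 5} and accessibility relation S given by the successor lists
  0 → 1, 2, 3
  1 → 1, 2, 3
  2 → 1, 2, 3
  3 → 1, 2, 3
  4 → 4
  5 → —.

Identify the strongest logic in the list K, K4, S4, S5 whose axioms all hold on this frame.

K4

Transitive (axiom 4): yes — every two-step S-path is closed by a direct edge.
Reflexive (axiom T): no — 0 is not related to itself.
Euclidean (axiom 5): yes — any two successors of a common world are S-related.
So F validates K, K4; S4 would additionally require S to be reflexive. The strongest is K4.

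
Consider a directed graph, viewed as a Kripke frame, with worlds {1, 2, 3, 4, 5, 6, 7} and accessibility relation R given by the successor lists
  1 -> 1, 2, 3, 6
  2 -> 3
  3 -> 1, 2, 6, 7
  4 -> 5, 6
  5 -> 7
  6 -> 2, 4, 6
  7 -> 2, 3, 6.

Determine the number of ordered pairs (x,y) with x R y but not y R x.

8

Enumerating: (1,2), (1,6), (3,6), (4,5), (5,7), (6,2), (7,2), (7,6).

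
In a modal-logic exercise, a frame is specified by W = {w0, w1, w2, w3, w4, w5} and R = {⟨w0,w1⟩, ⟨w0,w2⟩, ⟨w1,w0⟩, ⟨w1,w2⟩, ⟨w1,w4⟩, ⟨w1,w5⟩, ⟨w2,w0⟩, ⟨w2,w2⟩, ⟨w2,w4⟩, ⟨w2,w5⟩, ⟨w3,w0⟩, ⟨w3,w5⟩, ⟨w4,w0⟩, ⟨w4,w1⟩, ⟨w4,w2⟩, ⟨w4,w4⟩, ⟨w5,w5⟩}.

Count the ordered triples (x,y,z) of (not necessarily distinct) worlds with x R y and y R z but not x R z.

Enumerating: (w0,w1,w0), (w0,w1,w4), (w0,w1,w5), (w0,w2,w0), (w0,w2,w4), (w0,w2,w5), (w1,w0,w1), (w1,w4,w1), (w2,w0,w1), (w2,w4,w1), (w3,w0,w1), (w3,w0,w2), (w4,w1,w5), (w4,w2,w5).

14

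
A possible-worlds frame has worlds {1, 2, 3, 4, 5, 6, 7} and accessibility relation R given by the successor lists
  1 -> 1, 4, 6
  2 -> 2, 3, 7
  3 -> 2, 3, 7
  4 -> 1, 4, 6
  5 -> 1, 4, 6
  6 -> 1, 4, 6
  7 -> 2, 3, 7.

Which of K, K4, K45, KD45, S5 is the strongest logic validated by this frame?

Transitive (axiom 4): yes — every two-step R-path is closed by a direct edge.
Euclidean (axiom 5): yes — any two successors of a common world are R-related.
Serial (axiom D): yes — every world has a successor (e.g. 1 R 1).
Reflexive (axiom T): no — 5 is not related to itself.
So F validates K, K4, K45, KD45; S5 would additionally require R to be reflexive. The strongest is KD45.

KD45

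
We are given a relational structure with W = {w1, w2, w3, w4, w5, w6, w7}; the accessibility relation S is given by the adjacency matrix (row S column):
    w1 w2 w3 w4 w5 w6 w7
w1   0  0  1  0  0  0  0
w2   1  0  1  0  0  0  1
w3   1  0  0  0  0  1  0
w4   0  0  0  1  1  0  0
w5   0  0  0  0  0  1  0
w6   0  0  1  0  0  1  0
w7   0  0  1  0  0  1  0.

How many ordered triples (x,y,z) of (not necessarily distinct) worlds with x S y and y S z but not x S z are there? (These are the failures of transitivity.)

Enumerating: (w1,w3,w1), (w1,w3,w6), (w2,w3,w6), (w2,w7,w6), (w3,w1,w3), (w3,w6,w3), (w4,w5,w6), (w5,w6,w3), (w6,w3,w1), (w7,w3,w1).

10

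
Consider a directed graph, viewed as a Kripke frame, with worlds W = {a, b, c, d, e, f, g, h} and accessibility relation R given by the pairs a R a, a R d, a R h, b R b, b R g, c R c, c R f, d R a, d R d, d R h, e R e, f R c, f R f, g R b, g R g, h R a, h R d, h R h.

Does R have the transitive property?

Yes

Transitive: yes — every two-step R-path is closed by a direct edge.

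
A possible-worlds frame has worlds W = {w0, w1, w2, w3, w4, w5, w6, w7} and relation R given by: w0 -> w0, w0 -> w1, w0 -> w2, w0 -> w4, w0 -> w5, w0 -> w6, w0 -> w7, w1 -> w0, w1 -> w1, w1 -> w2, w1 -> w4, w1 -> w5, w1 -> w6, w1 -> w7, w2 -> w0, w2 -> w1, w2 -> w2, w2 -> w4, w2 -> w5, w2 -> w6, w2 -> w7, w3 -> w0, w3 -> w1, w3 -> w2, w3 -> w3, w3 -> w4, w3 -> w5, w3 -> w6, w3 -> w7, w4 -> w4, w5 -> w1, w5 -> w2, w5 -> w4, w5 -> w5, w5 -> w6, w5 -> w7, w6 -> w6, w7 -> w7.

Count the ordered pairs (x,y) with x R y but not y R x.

20

Enumerating: (w0,w4), (w0,w5), (w0,w6), (w0,w7), (w1,w4), (w1,w6), (w1,w7), (w2,w4), (w2,w6), (w2,w7), (w3,w0), (w3,w1), … and 8 more.
Total: 20.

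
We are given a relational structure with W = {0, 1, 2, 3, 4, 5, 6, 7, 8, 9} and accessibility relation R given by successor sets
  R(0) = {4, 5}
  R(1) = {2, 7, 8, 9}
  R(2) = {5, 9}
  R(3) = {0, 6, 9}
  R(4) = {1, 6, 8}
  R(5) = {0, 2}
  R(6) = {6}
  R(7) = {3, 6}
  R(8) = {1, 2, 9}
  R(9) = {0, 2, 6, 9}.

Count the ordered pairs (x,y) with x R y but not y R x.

Enumerating: (0,4), (1,2), (1,7), (1,9), (3,0), (3,6), (3,9), (4,1), (4,6), (4,8), (7,3), (7,6), (8,2), (8,9), (9,0), (9,6).

16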